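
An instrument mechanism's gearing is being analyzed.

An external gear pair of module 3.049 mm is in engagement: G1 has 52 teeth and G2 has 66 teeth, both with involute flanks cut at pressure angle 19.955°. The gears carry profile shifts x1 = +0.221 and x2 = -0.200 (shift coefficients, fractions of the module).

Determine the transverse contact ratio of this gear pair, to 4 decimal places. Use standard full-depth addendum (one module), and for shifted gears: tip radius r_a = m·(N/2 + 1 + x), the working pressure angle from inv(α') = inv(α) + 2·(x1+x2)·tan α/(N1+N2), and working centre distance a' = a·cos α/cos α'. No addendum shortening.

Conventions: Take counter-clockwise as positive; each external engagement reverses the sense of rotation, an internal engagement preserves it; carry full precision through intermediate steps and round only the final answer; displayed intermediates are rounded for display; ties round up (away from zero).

single-mesh involute tooth geometry (52T engaging 66T at module 3.049)
base radii: r_b1 = 74.514465, r_b2 = 94.576051
tip radii: r_a1 = 82.996829, r_a2 = 103.056200
inv(α') = inv(19.955°) + 2·(+0.221-0.200)·tan α/(52+66) = 0.01492983  ⇒  α' = 20.01100°
a' = a·cos α / cos α' = 179.8910·cos 19.955°/cos 20.01100° = 179.954943
action lengths: √(r_a1²−r_b1²) = 36.552267, √(r_a2²−r_b2²) = 40.938379
base pitch p_b = π·m·cos α = 9.003619
CR = (36.552267 + 40.938379 − 179.954943·sin 20.01100°)/9.003619 = 1.767065
contact ratio ≈ 1.7671

1.7671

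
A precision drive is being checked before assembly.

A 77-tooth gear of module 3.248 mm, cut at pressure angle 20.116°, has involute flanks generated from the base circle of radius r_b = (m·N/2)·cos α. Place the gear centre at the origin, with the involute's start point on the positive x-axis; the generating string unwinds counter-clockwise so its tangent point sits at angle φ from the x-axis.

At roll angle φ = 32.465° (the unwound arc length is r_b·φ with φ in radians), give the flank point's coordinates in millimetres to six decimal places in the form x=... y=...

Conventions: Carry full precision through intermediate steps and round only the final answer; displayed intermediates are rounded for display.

x=134.783060 y=6.894307

single-mesh involute tooth geometry (77T wheel at module 3.248)
pitch radius r_p = m·N/2 = 3.248·77/2 = 125.048000
base radius r_b = r_p·cos α = 125.048000·cos 20.116° = 117.419853
roll angle φ = 32.465° = 0.56662114 rad
x = r_b·(cos φ + φ·sin φ) = 134.783060
y = r_b·(sin φ − φ·cos φ) = 6.894307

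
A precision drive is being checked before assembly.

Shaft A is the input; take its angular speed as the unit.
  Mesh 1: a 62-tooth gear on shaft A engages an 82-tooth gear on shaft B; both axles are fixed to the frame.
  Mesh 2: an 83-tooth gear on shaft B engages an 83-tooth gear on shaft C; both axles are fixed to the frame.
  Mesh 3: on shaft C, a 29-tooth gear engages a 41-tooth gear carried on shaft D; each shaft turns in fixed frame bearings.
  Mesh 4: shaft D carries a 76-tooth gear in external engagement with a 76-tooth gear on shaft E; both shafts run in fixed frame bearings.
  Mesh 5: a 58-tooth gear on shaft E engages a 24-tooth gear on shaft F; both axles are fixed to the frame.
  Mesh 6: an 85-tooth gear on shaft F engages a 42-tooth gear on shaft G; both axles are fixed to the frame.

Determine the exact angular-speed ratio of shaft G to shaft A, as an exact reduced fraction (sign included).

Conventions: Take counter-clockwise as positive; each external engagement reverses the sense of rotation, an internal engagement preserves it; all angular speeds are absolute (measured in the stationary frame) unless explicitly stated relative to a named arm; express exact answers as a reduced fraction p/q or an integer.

2216035/847224

class = fixed-axis compound train [6 meshes; 6 ratios multiply, 6 sense flips]
mesh 1 [62T→82T]: running ratio 31/41, sense −
mesh 2 [83T→83T]: running ratio 31/41, sense +
mesh 3 [29T→41T]: running ratio 899/1681, sense −
mesh 4 [76T→76T]: running ratio 899/1681, sense +
mesh 5 [58T→24T]: running ratio 26071/20172, sense −
mesh 6 [85T→42T]: running ratio 2216035/847224, sense +
ω_out/ω_in = 2216035/847224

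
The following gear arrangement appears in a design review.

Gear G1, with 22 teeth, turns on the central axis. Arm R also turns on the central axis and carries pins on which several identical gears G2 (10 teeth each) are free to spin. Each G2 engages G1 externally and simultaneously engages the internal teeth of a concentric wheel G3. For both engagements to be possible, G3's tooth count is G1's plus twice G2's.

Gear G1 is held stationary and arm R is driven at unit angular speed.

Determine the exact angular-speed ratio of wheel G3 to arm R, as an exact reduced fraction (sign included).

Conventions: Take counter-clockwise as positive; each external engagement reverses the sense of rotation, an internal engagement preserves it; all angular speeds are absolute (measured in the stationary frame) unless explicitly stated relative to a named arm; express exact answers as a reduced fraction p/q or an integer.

32/21

recognized (axles ride arm R): planetary set, 22/10/42 teeth
ring teeth: 22 + 2·10 = 42
22(ω_sun−ω_arm) = −42(ω_ring−ω_arm),  ω_sun = 0, ω_arm = 1
ω_ring = 1 − (22/42)(0−1) = 32/21
ω_out/ω_in = 32/21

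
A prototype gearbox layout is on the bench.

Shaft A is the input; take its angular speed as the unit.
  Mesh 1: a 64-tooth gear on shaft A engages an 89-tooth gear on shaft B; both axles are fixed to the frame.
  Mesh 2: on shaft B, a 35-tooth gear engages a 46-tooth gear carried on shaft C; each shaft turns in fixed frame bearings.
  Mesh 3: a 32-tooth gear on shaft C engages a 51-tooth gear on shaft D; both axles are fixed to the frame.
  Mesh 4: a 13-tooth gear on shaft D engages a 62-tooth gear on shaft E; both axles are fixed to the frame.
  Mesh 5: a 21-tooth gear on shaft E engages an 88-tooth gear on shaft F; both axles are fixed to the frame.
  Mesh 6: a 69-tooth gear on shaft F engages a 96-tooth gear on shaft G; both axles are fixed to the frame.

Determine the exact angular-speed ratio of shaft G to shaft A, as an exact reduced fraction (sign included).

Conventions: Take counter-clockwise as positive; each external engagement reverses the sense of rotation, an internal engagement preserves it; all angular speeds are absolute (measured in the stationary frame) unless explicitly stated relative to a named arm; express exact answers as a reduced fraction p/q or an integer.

class = fixed-axis compound train [6 meshes; 6 ratios multiply, 6 sense flips]
mesh 1 [64T→89T]: running ratio 64/89, sense −
mesh 2 [35T→46T]: running ratio 1120/2047, sense +
mesh 3 [32T→51T]: running ratio 35840/104397, sense −
mesh 4 [13T→62T]: running ratio 232960/3236307, sense +
mesh 5 [21T→88T]: running ratio 203840/11866459, sense −
mesh 6 [69T→96T]: running ratio 6370/515933, sense +
ω_out/ω_in = 6370/515933

6370/515933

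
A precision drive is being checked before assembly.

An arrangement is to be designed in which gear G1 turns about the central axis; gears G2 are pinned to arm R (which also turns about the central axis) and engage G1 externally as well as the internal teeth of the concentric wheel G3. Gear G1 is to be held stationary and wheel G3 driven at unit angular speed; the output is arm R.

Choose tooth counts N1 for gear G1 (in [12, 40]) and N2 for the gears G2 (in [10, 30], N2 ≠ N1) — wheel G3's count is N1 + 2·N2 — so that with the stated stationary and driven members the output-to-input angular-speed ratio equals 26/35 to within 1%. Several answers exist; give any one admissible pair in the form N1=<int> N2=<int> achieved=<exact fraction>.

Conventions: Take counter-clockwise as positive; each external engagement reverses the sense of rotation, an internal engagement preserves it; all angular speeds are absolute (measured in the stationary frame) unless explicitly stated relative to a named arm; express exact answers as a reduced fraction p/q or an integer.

design class (target 26/35): planetary set
Willis with ω_sun = 0: ω_arm/ω_ring = N3/(N1+N3); set equal to 26/35  ⇒  N3/N1 = (26/35)/(1 − 26/35) = 26/9
N3 = N1 + 2·N2  ⇒  N2/N1 = (N3/N1 − 1)/2 = (26/9 − 1)/2 = 17/18
smallest multiple with N1 ≥ 12 and N2 ≥ 10: k = 1  ⇒  N1 = 1·18 = 18, N2 = 1·17 = 17 (N1 ≤ 40, N2 ≤ 30, N2 ≠ N1 ✓), N3 = 18 + 2·17 = 52
check: N3/(N1+N3) with N1 = 18, N3 = 52 gives 26/35; |achieved − target| = 0 ≤ 13/1750 ✓

N1=18 N2=17 achieved=26/35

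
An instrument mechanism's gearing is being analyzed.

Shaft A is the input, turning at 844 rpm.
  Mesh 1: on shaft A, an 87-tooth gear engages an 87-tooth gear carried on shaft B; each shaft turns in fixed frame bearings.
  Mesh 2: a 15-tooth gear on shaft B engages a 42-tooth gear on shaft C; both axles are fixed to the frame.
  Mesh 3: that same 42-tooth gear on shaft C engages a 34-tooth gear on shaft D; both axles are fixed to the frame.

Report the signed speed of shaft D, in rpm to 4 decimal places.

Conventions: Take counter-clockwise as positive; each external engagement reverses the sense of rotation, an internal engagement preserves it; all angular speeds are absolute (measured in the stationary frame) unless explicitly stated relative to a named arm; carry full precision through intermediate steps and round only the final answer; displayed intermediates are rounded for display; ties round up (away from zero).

recognized (4 fixed axles, 3 meshes): fixed-axis compound train
mesh 1 [87T→87T]: ω = 844.0000×87/87 = 844.0000 rpm, sense flips to −
mesh 2 [15T→42T]: ω = 844.0000×15/42 = 301.4286 rpm, sense flips to +
mesh 3 [42T→34T]: ω = 301.4286×42/34 = 372.3529 rpm, sense flips to −
signed output speed = -372.3529 rpm

-372.3529 rpm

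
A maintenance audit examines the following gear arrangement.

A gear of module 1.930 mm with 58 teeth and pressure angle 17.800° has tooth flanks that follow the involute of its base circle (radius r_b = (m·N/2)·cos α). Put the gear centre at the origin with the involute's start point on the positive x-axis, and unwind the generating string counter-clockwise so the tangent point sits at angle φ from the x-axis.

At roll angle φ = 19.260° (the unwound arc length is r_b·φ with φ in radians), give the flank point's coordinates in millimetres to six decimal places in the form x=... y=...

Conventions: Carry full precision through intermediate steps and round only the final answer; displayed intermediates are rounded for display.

class = single-mesh tooth geometry [base-circle involute, m = 1.930, 58T]
pitch radius r_p = m·N/2 = 1.930·58/2 = 55.970000
base radius r_b = r_p·cos α = 55.970000·cos 17.800° = 53.290682
roll angle φ = 19.260° = 0.33615041 rad
x = r_b·(cos φ + φ·sin φ) = 56.217007
y = r_b·(sin φ − φ·cos φ) = 0.667138

x=56.217007 y=0.667138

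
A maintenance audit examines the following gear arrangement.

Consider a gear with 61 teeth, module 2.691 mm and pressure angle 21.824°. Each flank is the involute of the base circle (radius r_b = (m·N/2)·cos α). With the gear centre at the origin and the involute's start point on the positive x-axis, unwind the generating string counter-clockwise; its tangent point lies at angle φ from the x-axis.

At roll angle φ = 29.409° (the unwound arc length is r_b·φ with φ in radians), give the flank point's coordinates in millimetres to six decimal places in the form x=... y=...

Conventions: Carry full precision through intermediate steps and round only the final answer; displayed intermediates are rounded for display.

class = single-mesh tooth geometry [base-circle involute, m = 2.691, 61T]
pitch radius r_p = m·N/2 = 2.691·61/2 = 82.075500
base radius r_b = r_p·cos α = 82.075500·cos 21.824° = 76.193164
roll angle φ = 29.409° = 0.51328388 rad
x = r_b·(cos φ + φ·sin φ) = 85.578632
y = r_b·(sin φ − φ·cos φ) = 3.344893

x=85.578632 y=3.344893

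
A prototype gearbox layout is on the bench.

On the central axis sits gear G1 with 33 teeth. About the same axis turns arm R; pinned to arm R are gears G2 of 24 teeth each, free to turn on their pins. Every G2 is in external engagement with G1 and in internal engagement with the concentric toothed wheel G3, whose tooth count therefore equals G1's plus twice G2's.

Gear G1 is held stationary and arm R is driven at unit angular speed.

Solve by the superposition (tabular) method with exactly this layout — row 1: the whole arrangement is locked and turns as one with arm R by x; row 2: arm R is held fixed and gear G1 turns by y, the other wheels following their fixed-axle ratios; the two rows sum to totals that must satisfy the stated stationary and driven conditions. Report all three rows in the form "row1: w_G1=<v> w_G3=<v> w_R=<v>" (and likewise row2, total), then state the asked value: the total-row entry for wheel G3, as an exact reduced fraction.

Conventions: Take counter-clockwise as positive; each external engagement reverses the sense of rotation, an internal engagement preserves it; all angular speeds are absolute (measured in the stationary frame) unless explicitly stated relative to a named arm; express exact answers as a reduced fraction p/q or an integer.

recognized (axles ride arm R): planetary set, 33/24/81 teeth
row 1 — lock + rotate with arm: ω_sun = ω_ring = ω_arm = x
row 2 — arm fixed, fixed-axis ratios: sun y, ring −(33/81)·y, arm 0
boundary: total ω_sun = x + y = 0 and total ω_arm = x = 1  ⇒  y = -1, x = 1
row 2 ring = −(33/81)·(-1) = 11/27
totals (row 1 + row 2): sun 1 + (-1) = 0, ring 1 + 11/27 = 38/27, arm 1 + 0 = 1
asked cell (total, ring) = 38/27

row1: w_G1=1 w_G3=1 w_R=1
row2: w_G1=-1 w_G3=11/27 w_R=0
total: w_G1=0 w_G3=38/27 w_R=1
asked value: 38/27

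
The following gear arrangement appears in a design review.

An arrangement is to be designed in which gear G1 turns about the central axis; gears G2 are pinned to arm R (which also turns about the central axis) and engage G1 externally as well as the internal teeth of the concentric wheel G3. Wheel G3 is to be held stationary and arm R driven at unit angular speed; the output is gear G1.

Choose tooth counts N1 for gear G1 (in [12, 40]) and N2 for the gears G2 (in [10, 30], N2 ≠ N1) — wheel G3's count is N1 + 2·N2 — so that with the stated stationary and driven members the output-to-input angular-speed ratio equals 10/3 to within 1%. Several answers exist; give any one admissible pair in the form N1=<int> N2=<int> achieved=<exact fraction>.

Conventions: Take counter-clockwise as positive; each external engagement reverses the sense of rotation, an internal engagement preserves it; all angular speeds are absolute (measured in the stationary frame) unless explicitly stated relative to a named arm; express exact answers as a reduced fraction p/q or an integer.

N1=15 N2=10 achieved=10/3

planetary set to be sized for 10/3 (Willis relation)
Willis with ω_ring = 0: ω_sun/ω_arm = (N1+N3)/N1; set equal to 10/3  ⇒  N3/N1 = 10/3 − 1 = 7/3
N3 = N1 + 2·N2  ⇒  N2/N1 = (N3/N1 − 1)/2 = (7/3 − 1)/2 = 2/3
smallest multiple with N1 ≥ 12 and N2 ≥ 10: k = 5  ⇒  N1 = 5·3 = 15, N2 = 5·2 = 10 (N1 ≤ 40, N2 ≤ 30, N2 ≠ N1 ✓), N3 = 15 + 2·10 = 35
check: (N1+N3)/N1 with N1 = 15, N3 = 35 gives 10/3; |achieved − target| = 0 ≤ 1/30 ✓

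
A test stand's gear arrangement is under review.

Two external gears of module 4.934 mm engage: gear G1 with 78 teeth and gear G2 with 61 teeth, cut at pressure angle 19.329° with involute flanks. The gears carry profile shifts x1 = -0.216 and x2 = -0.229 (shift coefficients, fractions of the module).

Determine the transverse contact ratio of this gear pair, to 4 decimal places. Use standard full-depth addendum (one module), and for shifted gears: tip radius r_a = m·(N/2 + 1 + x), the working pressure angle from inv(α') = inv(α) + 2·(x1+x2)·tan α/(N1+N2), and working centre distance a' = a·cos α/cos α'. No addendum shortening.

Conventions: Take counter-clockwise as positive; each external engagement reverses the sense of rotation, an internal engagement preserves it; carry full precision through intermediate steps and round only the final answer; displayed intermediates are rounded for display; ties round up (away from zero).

class = single-mesh tooth geometry [involute pair 78T × 61T, m = 4.934]
base radii: r_b1 = 181.579628, r_b2 = 142.004581
tip radii: r_a1 = 196.294256, r_a2 = 154.291114
inv(α') = inv(19.329°) + 2·(-0.216-0.229)·tan α/(78+61) = 0.01116275  ⇒  α' = 18.21557°
a' = a·cos α / cos α' = 342.9130·cos 19.329°/cos 18.21557° = 340.655429
action lengths: √(r_a1²−r_b1²) = 74.567242, √(r_a2²−r_b2²) = 60.336116
base pitch p_b = π·m·cos α = 14.626903
CR = (74.567242 + 60.336116 − 340.655429·sin 18.21557°)/14.626903 = 1.942778
contact ratio ≈ 1.9428

1.9428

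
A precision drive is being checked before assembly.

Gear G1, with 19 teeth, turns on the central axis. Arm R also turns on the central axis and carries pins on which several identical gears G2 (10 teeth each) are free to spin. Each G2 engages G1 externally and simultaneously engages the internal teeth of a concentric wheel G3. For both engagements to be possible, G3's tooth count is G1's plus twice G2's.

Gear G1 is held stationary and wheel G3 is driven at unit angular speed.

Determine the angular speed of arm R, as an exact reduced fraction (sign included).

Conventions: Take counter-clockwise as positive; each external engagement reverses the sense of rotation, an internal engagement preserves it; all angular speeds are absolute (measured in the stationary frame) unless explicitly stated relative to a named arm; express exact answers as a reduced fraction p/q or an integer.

39/58

topology: planetary set — G1 19T / G2 10T / G3 39T, arm = carrier (Willis)
ring teeth: 19 + 2·10 = 39
19(ω_sun−ω_arm) = −39(ω_ring−ω_arm),  ω_sun = 0, ω_ring = 1
19(0−ω_arm) = −39(1−ω_arm)  ⇒  58·ω_arm = 39  ⇒  ω_arm = 39/58
exact speed ratio = 39/58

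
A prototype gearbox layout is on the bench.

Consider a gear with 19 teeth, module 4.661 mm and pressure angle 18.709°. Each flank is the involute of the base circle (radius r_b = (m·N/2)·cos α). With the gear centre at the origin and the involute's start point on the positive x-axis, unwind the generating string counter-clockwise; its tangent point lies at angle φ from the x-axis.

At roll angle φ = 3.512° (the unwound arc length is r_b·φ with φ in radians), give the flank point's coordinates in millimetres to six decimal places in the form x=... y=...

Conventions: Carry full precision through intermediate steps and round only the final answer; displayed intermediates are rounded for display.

x=42.018481 y=0.003218

topology: single-mesh involute geometry — m = 4.661, N = 19
pitch radius r_p = m·N/2 = 4.661·19/2 = 44.279500
base radius r_b = r_p·cos α = 44.279500·cos 18.709° = 41.939767
roll angle φ = 3.512° = 0.06129596 rad
x = r_b·(cos φ + φ·sin φ) = 42.018481
y = r_b·(sin φ − φ·cos φ) = 0.003218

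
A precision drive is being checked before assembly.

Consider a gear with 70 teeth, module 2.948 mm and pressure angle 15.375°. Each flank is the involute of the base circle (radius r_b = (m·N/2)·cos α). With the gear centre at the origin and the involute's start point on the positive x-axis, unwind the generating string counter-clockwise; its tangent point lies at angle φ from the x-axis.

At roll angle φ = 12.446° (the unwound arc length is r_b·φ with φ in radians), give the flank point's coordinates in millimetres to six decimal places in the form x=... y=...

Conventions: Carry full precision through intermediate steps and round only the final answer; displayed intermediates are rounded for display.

x=101.806904 y=0.338312

class = single-mesh tooth geometry [base-circle involute, m = 2.948, 70T]
pitch radius r_p = m·N/2 = 2.948·70/2 = 103.180000
base radius r_b = r_p·cos α = 103.180000·cos 15.375° = 99.487310
roll angle φ = 12.446° = 0.21722368 rad
x = r_b·(cos φ + φ·sin φ) = 101.806904
y = r_b·(sin φ − φ·cos φ) = 0.338312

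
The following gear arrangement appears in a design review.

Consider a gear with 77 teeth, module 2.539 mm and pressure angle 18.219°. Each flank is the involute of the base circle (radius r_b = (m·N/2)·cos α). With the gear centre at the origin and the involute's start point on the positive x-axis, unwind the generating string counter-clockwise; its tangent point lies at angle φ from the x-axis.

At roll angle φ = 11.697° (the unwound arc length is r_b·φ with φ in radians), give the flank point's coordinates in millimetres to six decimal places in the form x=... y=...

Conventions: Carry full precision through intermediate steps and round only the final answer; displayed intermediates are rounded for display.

x=94.765859 y=0.262247

topology: single-mesh involute geometry — m = 2.539, N = 77
pitch radius r_p = m·N/2 = 2.539·77/2 = 97.751500
base radius r_b = r_p·cos α = 97.751500·cos 18.219° = 92.851063
roll angle φ = 11.697° = 0.20415116 rad
x = r_b·(cos φ + φ·sin φ) = 94.765859
y = r_b·(sin φ − φ·cos φ) = 0.262247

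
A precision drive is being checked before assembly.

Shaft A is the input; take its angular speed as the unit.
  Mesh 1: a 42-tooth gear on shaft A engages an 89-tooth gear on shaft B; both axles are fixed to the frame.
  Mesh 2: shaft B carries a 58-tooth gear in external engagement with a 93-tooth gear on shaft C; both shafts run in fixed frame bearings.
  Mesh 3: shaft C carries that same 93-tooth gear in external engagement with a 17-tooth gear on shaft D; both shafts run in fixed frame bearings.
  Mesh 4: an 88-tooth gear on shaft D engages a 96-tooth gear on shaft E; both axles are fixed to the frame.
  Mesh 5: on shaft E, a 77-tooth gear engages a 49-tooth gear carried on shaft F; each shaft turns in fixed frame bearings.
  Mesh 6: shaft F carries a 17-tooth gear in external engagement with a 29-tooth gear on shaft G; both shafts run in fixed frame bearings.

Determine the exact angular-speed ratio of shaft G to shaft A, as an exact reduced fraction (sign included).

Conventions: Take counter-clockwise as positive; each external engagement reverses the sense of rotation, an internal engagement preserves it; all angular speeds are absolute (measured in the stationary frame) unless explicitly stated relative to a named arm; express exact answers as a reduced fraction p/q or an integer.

class = fixed-axis compound train [6 meshes; 6 ratios multiply, 6 sense flips]
mesh 1 [42T→89T]: running ratio 42/89, sense −
mesh 2 [58T→93T]: running ratio 812/2759, sense +
mesh 3 [93T→17T]: running ratio 2436/1513, sense −
mesh 4 [88T→96T]: running ratio 2233/1513, sense +
mesh 5 [77T→49T]: running ratio 3509/1513, sense −
mesh 6 [17T→29T]: running ratio 121/89, sense +
ω_out/ω_in = 121/89

121/89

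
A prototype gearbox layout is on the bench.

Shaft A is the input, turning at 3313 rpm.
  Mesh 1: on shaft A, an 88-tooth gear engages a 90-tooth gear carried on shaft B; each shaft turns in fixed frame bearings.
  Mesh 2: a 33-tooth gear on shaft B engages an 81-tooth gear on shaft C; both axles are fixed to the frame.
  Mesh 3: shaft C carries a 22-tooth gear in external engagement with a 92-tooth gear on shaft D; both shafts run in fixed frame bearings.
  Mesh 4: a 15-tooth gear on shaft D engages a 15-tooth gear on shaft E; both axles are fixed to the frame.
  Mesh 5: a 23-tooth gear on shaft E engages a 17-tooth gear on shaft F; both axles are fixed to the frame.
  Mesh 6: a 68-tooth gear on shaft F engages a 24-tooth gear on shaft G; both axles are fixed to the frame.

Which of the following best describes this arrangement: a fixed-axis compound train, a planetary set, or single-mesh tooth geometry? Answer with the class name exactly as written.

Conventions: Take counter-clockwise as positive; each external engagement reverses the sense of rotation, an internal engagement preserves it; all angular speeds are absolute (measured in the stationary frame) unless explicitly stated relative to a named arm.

topology: fixed-axis compound train — 6 meshes, A→G
classification: fixed-axis compound train

fixed-axis compound train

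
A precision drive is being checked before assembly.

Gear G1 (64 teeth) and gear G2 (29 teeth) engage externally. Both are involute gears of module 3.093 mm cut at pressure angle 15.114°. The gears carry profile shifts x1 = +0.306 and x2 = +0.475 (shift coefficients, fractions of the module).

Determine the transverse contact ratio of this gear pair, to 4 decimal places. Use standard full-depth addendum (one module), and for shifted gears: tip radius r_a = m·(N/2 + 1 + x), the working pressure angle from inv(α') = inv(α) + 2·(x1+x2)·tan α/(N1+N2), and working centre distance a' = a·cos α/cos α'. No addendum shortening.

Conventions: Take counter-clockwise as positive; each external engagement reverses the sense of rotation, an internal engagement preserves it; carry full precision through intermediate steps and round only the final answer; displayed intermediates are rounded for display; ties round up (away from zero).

single-mesh involute tooth geometry (64T engaging 29T at module 3.093)
base radii: r_b1 = 95.552316, r_b2 = 43.297143
tip radii: r_a1 = 103.015458, r_a2 = 49.410675
inv(α') = inv(15.114°) + 2·(+0.306+0.475)·tan α/(64+29) = 0.01083003  ⇒  α' = 18.03769°
a' = a·cos α / cos α' = 143.8245·cos 15.114°/cos 18.03769° = 146.026201
action lengths: √(r_a1²−r_b1²) = 38.495967, √(r_a2²−r_b2²) = 23.806978
base pitch p_b = π·m·cos α = 9.380827
CR = (38.495967 + 23.806978 − 146.026201·sin 18.03769°)/9.380827 = 1.821484
contact ratio ≈ 1.8215

1.8215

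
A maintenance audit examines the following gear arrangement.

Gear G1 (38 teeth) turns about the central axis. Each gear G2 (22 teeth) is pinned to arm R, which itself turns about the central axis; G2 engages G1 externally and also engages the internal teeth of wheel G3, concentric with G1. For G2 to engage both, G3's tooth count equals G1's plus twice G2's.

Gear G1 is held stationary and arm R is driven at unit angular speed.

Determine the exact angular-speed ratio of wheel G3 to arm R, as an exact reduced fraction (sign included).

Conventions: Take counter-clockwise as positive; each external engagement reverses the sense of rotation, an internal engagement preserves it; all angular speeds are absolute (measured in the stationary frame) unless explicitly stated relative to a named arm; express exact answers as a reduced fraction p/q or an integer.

topology: planetary set — G1 38T / G2 22T / G3 82T, arm = carrier (Willis)
ring teeth: 38 + 2·22 = 82
38(ω_sun−ω_arm) = −82(ω_ring−ω_arm),  ω_sun = 0, ω_arm = 1
ω_ring = 1 − (38/82)(0−1) = 60/41
ω_out/ω_in = 60/41

60/41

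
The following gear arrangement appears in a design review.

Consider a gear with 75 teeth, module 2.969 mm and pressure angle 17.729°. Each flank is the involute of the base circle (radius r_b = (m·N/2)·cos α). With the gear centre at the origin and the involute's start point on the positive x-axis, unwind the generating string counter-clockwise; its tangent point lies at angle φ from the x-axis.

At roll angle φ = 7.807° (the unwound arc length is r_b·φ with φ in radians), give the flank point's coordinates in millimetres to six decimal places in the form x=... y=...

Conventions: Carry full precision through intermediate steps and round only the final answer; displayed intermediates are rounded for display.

single-mesh involute tooth geometry (75T wheel at module 2.969)
pitch radius r_p = m·N/2 = 2.969·75/2 = 111.337500
base radius r_b = r_p·cos α = 111.337500·cos 17.729° = 106.049801
roll angle φ = 7.807° = 0.13625785 rad
x = r_b·(cos φ + φ·sin φ) = 107.029707
y = r_b·(sin φ − φ·cos φ) = 0.089262

x=107.029707 y=0.089262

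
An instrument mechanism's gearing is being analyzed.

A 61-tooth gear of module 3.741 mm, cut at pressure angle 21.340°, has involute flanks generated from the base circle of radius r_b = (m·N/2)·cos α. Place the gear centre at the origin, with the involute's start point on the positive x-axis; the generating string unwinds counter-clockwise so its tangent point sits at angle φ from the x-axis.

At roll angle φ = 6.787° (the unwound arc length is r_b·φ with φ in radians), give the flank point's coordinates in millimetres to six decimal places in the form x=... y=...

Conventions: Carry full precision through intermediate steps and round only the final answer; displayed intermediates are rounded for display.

x=107.020487 y=0.058800

recognized (one wheel, involute flank): single-mesh tooth geometry, m = 3.741, N = 61
pitch radius r_p = m·N/2 = 3.741·61/2 = 114.100500
base radius r_b = r_p·cos α = 114.100500·cos 21.340° = 106.277473
roll angle φ = 6.787° = 0.11845550 rad
x = r_b·(cos φ + φ·sin φ) = 107.020487
y = r_b·(sin φ − φ·cos φ) = 0.058800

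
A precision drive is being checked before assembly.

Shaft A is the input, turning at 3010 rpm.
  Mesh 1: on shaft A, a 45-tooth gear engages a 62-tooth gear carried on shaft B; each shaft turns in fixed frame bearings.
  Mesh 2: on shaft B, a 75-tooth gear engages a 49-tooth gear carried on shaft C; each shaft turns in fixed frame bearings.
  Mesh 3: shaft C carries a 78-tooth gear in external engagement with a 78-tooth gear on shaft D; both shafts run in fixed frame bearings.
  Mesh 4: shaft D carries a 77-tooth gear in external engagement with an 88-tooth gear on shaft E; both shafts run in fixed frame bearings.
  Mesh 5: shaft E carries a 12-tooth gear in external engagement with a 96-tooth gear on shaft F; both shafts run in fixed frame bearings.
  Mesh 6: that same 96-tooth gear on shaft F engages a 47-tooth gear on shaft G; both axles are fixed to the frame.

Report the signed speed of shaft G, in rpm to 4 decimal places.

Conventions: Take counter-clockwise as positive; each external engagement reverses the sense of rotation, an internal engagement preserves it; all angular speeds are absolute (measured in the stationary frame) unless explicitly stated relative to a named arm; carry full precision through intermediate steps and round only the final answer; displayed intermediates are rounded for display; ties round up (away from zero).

+747.0402 rpm

class = fixed-axis compound train [6 meshes; 6 ratios multiply, 6 sense flips]
mesh 1 [45T→62T]: ω = 3010.0000×45/62 = 2184.6774 rpm, sense flips to −
mesh 2 [75T→49T]: ω = 2184.6774×75/49 = 3343.8940 rpm, sense flips to +
mesh 3 [78T→78T]: ω = 3343.8940×78/78 = 3343.8940 rpm, sense flips to −
mesh 4 [77T→88T]: ω = 3343.8940×77/88 = 2925.9073 rpm, sense flips to +
mesh 5 [12T→96T]: ω = 2925.9073×12/96 = 365.7384 rpm, sense flips to −
mesh 6 [96T→47T]: ω = 365.7384×96/47 = 747.0402 rpm, sense flips to +
signed output speed = +747.0402 rpm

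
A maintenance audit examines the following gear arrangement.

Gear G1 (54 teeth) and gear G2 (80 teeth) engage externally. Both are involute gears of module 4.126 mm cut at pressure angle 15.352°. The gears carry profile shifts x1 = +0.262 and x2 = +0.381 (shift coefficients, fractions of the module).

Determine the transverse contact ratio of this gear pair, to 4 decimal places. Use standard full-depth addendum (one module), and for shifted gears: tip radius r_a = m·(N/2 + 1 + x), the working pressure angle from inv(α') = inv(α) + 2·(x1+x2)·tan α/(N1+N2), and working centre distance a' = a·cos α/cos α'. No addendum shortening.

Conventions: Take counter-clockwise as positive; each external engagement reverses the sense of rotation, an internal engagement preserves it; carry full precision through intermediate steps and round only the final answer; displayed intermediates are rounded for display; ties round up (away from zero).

2.0020

single-mesh involute tooth geometry (54T engaging 80T at module 4.126)
base radii: r_b1 = 107.426902, r_b2 = 159.150966
tip radii: r_a1 = 116.609012, r_a2 = 170.738006
inv(α') = inv(15.352°) + 2·(+0.262+0.381)·tan α/(54+80) = 0.00923664  ⇒  α' = 17.12887°
a' = a·cos α / cos α' = 276.4420·cos 15.352°/cos 17.12887° = 278.950808
action lengths: √(r_a1²−r_b1²) = 45.355511, √(r_a2²−r_b2²) = 61.825857
base pitch p_b = π·m·cos α = 12.499688
CR = (45.355511 + 61.825857 − 278.950808·sin 17.12887°)/12.499688 = 2.001989
contact ratio ≈ 2.0020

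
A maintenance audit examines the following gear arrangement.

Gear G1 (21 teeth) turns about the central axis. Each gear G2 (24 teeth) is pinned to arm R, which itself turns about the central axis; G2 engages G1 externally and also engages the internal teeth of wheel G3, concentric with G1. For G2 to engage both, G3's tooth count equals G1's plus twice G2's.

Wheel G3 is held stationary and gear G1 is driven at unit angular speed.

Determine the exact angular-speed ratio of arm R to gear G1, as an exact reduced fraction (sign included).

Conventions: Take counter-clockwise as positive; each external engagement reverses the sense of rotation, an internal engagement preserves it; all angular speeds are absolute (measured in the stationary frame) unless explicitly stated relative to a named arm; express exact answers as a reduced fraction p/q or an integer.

recognized (axles ride arm R): planetary set, 21/24/69 teeth
ring teeth: 21 + 2·24 = 69
21(ω_sun−ω_arm) = −69(ω_ring−ω_arm),  ω_ring = 0, ω_sun = 1
21(1−ω_arm) = −69(0−ω_arm)  ⇒  90·ω_arm = 21  ⇒  ω_arm = 7/30
ω_out/ω_in = 7/30

7/30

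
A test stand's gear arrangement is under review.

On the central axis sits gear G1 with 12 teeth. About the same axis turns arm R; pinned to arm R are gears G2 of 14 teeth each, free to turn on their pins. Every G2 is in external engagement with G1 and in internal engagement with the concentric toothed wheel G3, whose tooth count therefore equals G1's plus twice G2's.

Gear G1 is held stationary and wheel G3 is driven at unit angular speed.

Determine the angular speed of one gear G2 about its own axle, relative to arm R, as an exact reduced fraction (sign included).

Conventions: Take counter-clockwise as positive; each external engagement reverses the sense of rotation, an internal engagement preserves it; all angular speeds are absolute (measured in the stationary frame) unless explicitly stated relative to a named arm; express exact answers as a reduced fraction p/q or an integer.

class = planetary set [G3 = 12+2·14 = 40; Willis about the carrier]
ring teeth: 12 + 2·14 = 40
12(ω_sun−ω_arm) = −40(ω_ring−ω_arm),  ω_sun = 0, ω_ring = 1
12(0−ω_arm) = −40(1−ω_arm)  ⇒  52·ω_arm = 40  ⇒  ω_arm = 10/13
sun–planet mesh: 12·(0−10/13) = −14·(ω_p−ω_arm)  ⇒  ω_p−ω_arm = 60/91
exact speed ratio = 60/91

60/91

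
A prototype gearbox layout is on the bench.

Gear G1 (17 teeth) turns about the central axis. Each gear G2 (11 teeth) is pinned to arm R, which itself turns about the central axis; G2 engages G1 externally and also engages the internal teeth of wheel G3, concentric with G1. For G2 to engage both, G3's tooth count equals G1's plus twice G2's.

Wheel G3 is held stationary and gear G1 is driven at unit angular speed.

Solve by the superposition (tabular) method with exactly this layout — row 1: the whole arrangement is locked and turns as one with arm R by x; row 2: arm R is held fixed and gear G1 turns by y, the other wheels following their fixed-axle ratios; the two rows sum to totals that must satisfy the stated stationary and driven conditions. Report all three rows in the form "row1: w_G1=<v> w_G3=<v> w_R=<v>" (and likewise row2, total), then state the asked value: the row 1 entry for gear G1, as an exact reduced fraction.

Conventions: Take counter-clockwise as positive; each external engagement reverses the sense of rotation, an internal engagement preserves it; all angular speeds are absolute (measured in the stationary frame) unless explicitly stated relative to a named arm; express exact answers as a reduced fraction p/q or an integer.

row1: w_G1=17/56 w_G3=17/56 w_R=17/56
row2: w_G1=39/56 w_G3=-17/56 w_R=0
total: w_G1=1 w_G3=0 w_R=17/56
asked value: 17/56

planetary set (17T centre, 11T on arm, 39T internal) — Willis relation
superposition row 1 [locked train]: every member turns x
row 2 (arm held, sun turns y): ω_ring = −(17/39)·y, ω_arm = 0
boundary: total ω_ring = x − (17/39)·y = 0 and total ω_sun = x + y = 1  ⇒  y = 39/56, x = 17/56
row 2 ring = −(17/39)·39/56 = -17/56
totals (row 1 + row 2): sun 17/56 + 39/56 = 1, ring 17/56 + (-17/56) = 0, arm 17/56 + 0 = 17/56
asked cell (row1, sun) = 17/56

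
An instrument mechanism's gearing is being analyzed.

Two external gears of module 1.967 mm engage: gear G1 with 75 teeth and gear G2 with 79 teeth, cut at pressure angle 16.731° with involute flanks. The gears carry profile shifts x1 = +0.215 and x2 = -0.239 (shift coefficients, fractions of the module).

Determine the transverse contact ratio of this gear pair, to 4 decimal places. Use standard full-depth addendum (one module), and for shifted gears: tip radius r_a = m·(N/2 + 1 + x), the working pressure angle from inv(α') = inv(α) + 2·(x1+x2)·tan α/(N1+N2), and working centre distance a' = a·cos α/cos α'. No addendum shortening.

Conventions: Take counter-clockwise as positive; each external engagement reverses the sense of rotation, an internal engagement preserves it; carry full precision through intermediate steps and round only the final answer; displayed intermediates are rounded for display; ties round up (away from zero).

class = single-mesh tooth geometry [involute pair 75T × 79T, m = 1.967]
base radii: r_b1 = 70.639903, r_b2 = 74.407365
tip radii: r_a1 = 76.152405, r_a2 = 79.193387
inv(α') = inv(16.731°) + 2·(+0.215-0.239)·tan α/(75+79) = 0.00849949  ⇒  α' = 16.67137°
a' = a·cos α / cos α' = 151.4590·cos 16.731°/cos 16.67137° = 151.411710
action lengths: √(r_a1²−r_b1²) = 28.446316, √(r_a2²−r_b2²) = 27.113403
base pitch p_b = π·m·cos α = 5.917915
CR = (28.446316 + 27.113403 − 151.411710·sin 16.67137°)/5.917915 = 2.048433
contact ratio ≈ 2.0484

2.0484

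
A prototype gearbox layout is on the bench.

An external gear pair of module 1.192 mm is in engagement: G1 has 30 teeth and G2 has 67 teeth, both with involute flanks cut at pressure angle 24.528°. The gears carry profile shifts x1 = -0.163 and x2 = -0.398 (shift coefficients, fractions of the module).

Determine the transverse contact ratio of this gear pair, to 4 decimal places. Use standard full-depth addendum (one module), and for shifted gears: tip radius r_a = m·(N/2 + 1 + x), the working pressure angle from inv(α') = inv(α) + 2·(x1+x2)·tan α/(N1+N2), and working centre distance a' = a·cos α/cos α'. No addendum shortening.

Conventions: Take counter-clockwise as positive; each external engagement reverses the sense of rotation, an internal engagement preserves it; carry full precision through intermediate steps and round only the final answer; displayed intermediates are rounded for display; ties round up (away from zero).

1.6229

class = single-mesh tooth geometry [involute pair 30T × 67T, m = 1.192]
base radii: r_b1 = 16.266482, r_b2 = 36.328477
tip radii: r_a1 = 18.877704, r_a2 = 40.649584
inv(α') = inv(24.528°) + 2·(-0.163-0.398)·tan α/(30+67) = 0.02294400  ⇒  α' = 22.96653°
a' = a·cos α / cos α' = 57.8120·cos 24.528°/cos 22.96653° = 57.122923
action lengths: √(r_a1²−r_b1²) = 9.579628, √(r_a2²−r_b2²) = 18.238160
base pitch p_b = π·m·cos α = 3.406844
CR = (9.579628 + 18.238160 − 57.122923·sin 22.96653°)/3.406844 = 1.622853
contact ratio ≈ 1.6229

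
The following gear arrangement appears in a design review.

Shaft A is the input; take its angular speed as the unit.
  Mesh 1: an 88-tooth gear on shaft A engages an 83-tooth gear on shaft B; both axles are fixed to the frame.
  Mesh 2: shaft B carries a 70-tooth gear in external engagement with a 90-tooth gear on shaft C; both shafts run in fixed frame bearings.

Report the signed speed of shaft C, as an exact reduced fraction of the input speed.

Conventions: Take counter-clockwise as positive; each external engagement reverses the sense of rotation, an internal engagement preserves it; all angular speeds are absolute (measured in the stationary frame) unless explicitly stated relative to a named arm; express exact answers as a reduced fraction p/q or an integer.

616/747

2-mesh fixed-axis compound train (all bearings frame-fixed)
mesh 1 [88T→83T]: |ω|/ω_in = 1×88/83 = 88/83, sense flips to −
mesh 2 [70T→90T]: |ω|/ω_in = (88/83)×70/90 = 616/747, sense flips to +
signed output speed (× input speed) = 616/747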